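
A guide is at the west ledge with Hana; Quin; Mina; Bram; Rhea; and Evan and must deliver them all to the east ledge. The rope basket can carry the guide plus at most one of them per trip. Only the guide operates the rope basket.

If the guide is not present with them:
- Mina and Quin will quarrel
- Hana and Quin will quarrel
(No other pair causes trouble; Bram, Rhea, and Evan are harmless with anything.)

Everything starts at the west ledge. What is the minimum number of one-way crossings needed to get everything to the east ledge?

13

Counting alone: the guide can take at most 1 across per trip to the east ledge, so moving all 6 needs at least 6 loaded trips out, with a return between consecutive ones — at least 11 crossings.
The safety rule pushes this higher. Following every safe sequence of crossings, the most of the 6 that can be at the east ledge as the rope basket arrives there on crossing 11 is 5 — never all 6.
So no plan with fewer than 13 crossings exists, and this one achieves 13:
1. Guide goes to the east ledge with Quin.
2. Guide goes back to the west ledge alone.
3. Guide goes to the east ledge with Hana.
4. Guide goes back to the west ledge with Quin.
5. Guide goes to the east ledge with Mina.
6. Guide goes back to the west ledge alone.
7. Guide goes to the east ledge with Bram.
8. Guide goes back to the west ledge alone.
9. Guide goes to the east ledge with Rhea.
10. Guide goes back to the west ledge alone.
11. Guide goes to the east ledge with Evan.
12. Guide goes back to the west ledge alone.
13. Guide goes to the east ledge with Quin.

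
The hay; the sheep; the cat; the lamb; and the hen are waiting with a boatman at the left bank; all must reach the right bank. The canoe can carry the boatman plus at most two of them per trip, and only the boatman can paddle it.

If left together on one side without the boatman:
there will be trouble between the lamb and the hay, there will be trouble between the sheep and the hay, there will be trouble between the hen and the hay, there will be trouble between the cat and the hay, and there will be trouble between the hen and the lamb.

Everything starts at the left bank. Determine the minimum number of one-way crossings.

Counting alone: the boatman can take at most 2 across per trip to the right bank, so moving all 5 needs at least 3 loaded trips out, with a return between consecutive ones — at least 5 crossings.
The safety rule pushes this higher. Following every safe sequence of crossings, the most of the 5 that can be at the right bank as the canoe arrives there on crossing 5 is 4 — never all 5.
So no plan with fewer than 7 crossings exists, and this one achieves 7:
1. Boatman goes to the right bank with the hay and the lamb.
2. Boatman goes back to the left bank with the hay.
3. Boatman goes to the right bank with the hay and the sheep.
4. Boatman goes back to the left bank with the hay.
5. Boatman goes to the right bank with the cat and the hay.
6. Boatman goes back to the left bank with the hay.
7. Boatman goes to the right bank with the hay and the hen.

7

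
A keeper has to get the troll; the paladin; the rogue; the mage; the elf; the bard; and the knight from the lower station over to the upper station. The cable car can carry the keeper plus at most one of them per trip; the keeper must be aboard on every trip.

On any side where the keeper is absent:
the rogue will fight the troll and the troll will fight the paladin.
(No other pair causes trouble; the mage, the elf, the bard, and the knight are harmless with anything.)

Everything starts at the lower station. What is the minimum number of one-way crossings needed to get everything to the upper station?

15

Counting alone: the keeper can take at most 1 across per trip to the upper station, so moving all 7 needs at least 7 loaded trips out, with a return between consecutive ones — at least 13 crossings.
The safety rule pushes this higher. Following every safe sequence of crossings, the most of the 7 that can be at the upper station as the cable car arrives there on crossing 13 is 6 — never all 7.
So no plan with fewer than 15 crossings exists, and this one achieves 15:
1. Keeper goes to the upper station with the troll.  [the lower station: the bard, the elf, the knight, the mage, the paladin, the rogue | the upper station: the troll]
2. Keeper goes back to the lower station alone.  [the lower station: the bard, the elf, the knight, the mage, the paladin, the rogue | the upper station: the troll]
3. Keeper goes to the upper station with the paladin.  [the lower station: the bard, the elf, the knight, the mage, the rogue | the upper station: the paladin, the troll]
4. Keeper goes back to the lower station with the troll.  [the lower station: the bard, the elf, the knight, the mage, the rogue, the troll | the upper station: the paladin]
5. Keeper goes to the upper station with the rogue.  [the lower station: the bard, the elf, the knight, the mage, the troll | the upper station: the paladin, the rogue]
6. Keeper goes back to the lower station alone.  [the lower station: the bard, the elf, the knight, the mage, the troll | the upper station: the paladin, the rogue]
7. Keeper goes to the upper station with the mage.  [the lower station: the bard, the elf, the knight, the troll | the upper station: the mage, the paladin, the rogue]
8. Keeper goes back to the lower station alone.  [the lower station: the bard, the elf, the knight, the troll | the upper station: the mage, the paladin, the rogue]
9. Keeper goes to the upper station with the elf.  [the lower station: the bard, the knight, the troll | the upper station: the elf, the mage, the paladin, the rogue]
10. Keeper goes back to the lower station alone.  [the lower station: the bard, the knight, the troll | the upper station: the elf, the mage, the paladin, the rogue]
11. Keeper goes to the upper station with the bard.  [the lower station: the knight, the troll | the upper station: the bard, the elf, the mage, the paladin, the rogue]
12. Keeper goes back to the lower station alone.  [the lower station: the knight, the troll | the upper station: the bard, the elf, the mage, the paladin, the rogue]
13. Keeper goes to the upper station with the knight.  [the lower station: the troll | the upper station: the bard, the elf, the knight, the mage, the paladin, the rogue]
14. Keeper goes back to the lower station alone.  [the lower station: the troll | the upper station: the bard, the elf, the knight, the mage, the paladin, the rogue]
15. Keeper goes to the upper station with the troll.  [the lower station: — | the upper station: the bard, the elf, the knight, the mage, the paladin, the rogue, the troll]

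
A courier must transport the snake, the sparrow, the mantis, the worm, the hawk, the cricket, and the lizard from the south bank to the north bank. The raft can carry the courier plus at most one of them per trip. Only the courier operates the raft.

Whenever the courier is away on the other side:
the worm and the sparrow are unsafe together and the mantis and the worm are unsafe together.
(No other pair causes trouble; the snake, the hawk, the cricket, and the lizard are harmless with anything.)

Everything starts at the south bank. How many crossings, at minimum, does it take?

15

Counting alone: the courier can take at most 1 across per trip to the north bank, so moving all 7 needs at least 7 loaded trips out, with a return between consecutive ones — at least 13 crossings.
The safety rule pushes this higher. Following every safe sequence of crossings, the most of the 7 that can be at the north bank as the raft arrives there on crossing 13 is 6 — never all 7.
So no plan with fewer than 15 crossings exists, and this one achieves 15:
1. Courier goes to the north bank with the worm.
2. Courier goes back to the south bank alone.
3. Courier goes to the north bank with the snake.
4. Courier goes back to the south bank alone.
5. Courier goes to the north bank with the sparrow.
6. Courier goes back to the south bank with the worm.
7. Courier goes to the north bank with the mantis.
8. Courier goes back to the south bank alone.
9. Courier goes to the north bank with the hawk.
10. Courier goes back to the south bank alone.
11. Courier goes to the north bank with the cricket.
12. Courier goes back to the south bank alone.
13. Courier goes to the north bank with the lizard.
14. Courier goes back to the south bank alone.
15. Courier goes to the north bank with the worm.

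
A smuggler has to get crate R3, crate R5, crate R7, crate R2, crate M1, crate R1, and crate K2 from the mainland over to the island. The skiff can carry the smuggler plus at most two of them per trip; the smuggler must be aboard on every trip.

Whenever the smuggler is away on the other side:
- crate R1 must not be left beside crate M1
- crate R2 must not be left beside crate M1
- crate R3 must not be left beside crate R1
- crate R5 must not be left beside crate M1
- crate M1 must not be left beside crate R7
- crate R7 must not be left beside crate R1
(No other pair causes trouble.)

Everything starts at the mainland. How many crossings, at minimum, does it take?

11

Counting alone: the smuggler can take at most 2 across per trip to the island, so moving all 7 needs at least 4 loaded trips out, with a return between consecutive ones — at least 7 crossings.
The safety rule pushes this higher. Following every safe sequence of crossings, the most of the 7 that can be at the island as the skiff arrives there on crossings 7, 9 is 5, 6 respectively — never all 7.
So no plan with fewer than 11 crossings exists, and this one achieves 11:
1. Smuggler goes to the island with crate M1 and crate R1.  [the mainland: crate K2, crate R2, crate R3, crate R5, crate R7 | the island: crate M1, crate R1]
2. Smuggler goes back to the mainland with crate M1.  [the mainland: crate K2, crate M1, crate R2, crate R3, crate R5, crate R7 | the island: crate R1]
3. Smuggler goes to the island with crate M1 and crate R3.  [the mainland: crate K2, crate R2, crate R5, crate R7 | the island: crate M1, crate R1, crate R3]
4. Smuggler goes back to the mainland with crate R1.  [the mainland: crate K2, crate R1, crate R2, crate R5, crate R7 | the island: crate M1, crate R3]
5. Smuggler goes to the island with crate R5 and crate R7.  [the mainland: crate K2, crate R1, crate R2 | the island: crate M1, crate R3, crate R5, crate R7]
6. Smuggler goes back to the mainland with crate M1.  [the mainland: crate K2, crate M1, crate R1, crate R2 | the island: crate R3, crate R5, crate R7]
7. Smuggler goes to the island with crate M1 and crate R2.  [the mainland: crate K2, crate R1 | the island: crate M1, crate R2, crate R3, crate R5, crate R7]
8. Smuggler goes back to the mainland with crate M1.  [the mainland: crate K2, crate M1, crate R1 | the island: crate R2, crate R3, crate R5, crate R7]
9. Smuggler goes to the island with crate K2 and crate M1.  [the mainland: crate R1 | the island: crate K2, crate M1, crate R2, crate R3, crate R5, crate R7]
10. Smuggler goes back to the mainland with crate M1.  [the mainland: crate M1, crate R1 | the island: crate K2, crate R2, crate R3, crate R5, crate R7]
11. Smuggler goes to the island with crate M1 and crate R1.  [the mainland: — | the island: crate K2, crate M1, crate R1, crate R2, crate R3, crate R5, crate R7]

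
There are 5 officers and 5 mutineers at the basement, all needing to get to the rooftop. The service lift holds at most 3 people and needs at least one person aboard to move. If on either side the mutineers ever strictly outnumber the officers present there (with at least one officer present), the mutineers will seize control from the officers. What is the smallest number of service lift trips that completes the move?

Counting alone: each trip to the rooftop takes at most 3 across and each return brings at least 1 back, so after t trips out (and t−1 returns) at most 3t − (t−1) of the 10 are across; that first reaches 10 at t = 5, so at least 9 crossings are needed.
The safety rule pushes this higher. Following every safe sequence of crossings, the most of the 10 that can be at the rooftop as the service lift arrives there on crossing 9 is 9 — never all 10.
So no plan with fewer than 11 crossings exists, and this one achieves 11:
1. 2 mutineers → the rooftop.  (the basement: 5O 3M; the rooftop: 0O 2M)
2. 1 mutineer ← the basement.  (the basement: 5O 4M; the rooftop: 0O 1M)
3. 3 mutineers → the rooftop.  (the basement: 5O 1M; the rooftop: 0O 4M)
4. 1 mutineer ← the basement.  (the basement: 5O 2M; the rooftop: 0O 3M)
5. 3 officers → the rooftop.  (the basement: 2O 2M; the rooftop: 3O 3M)
6. 1 officer and 1 mutineer ← the basement.  (the basement: 3O 3M; the rooftop: 2O 2M)
7. 3 officers → the rooftop.  (the basement: 0O 3M; the rooftop: 5O 2M)
8. 1 mutineer ← the basement.  (the basement: 0O 4M; the rooftop: 5O 1M)
9. 2 mutineers → the rooftop.  (the basement: 0O 2M; the rooftop: 5O 3M)
10. 1 mutineer ← the basement.  (the basement: 0O 3M; the rooftop: 5O 2M)
11. 3 mutineers → the rooftop.  (the basement: 0O 0M; the rooftop: 5O 5M)

11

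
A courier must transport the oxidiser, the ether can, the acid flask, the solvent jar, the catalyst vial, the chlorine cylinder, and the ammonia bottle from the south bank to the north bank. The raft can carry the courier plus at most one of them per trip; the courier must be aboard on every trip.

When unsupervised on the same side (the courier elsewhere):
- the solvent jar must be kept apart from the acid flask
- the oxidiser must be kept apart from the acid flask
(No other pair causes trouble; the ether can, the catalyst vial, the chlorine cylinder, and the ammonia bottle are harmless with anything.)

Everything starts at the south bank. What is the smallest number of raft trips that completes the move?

Counting alone: the courier can take at most 1 across per trip to the north bank, so moving all 7 needs at least 7 loaded trips out, with a return between consecutive ones — at least 13 crossings.
The safety rule pushes this higher. Following every safe sequence of crossings, the most of the 7 that can be at the north bank as the raft arrives there on crossing 13 is 6 — never all 7.
So no plan with fewer than 15 crossings exists, and this one achieves 15:
1. Courier goes to the north bank with the acid flask.  [the south bank: the ammonia bottle, the catalyst vial, the chlorine cylinder, the ether can, the oxidiser, the solvent jar | the north bank: the acid flask]
2. Courier goes back to the south bank alone.  [the south bank: the ammonia bottle, the catalyst vial, the chlorine cylinder, the ether can, the oxidiser, the solvent jar | the north bank: the acid flask]
3. Courier goes to the north bank with the oxidiser.  [the south bank: the ammonia bottle, the catalyst vial, the chlorine cylinder, the ether can, the solvent jar | the north bank: the acid flask, the oxidiser]
4. Courier goes back to the south bank with the acid flask.  [the south bank: the acid flask, the ammonia bottle, the catalyst vial, the chlorine cylinder, the ether can, the solvent jar | the north bank: the oxidiser]
5. Courier goes to the north bank with the solvent jar.  [the south bank: the acid flask, the ammonia bottle, the catalyst vial, the chlorine cylinder, the ether can | the north bank: the oxidiser, the solvent jar]
6. Courier goes back to the south bank alone.  [the south bank: the acid flask, the ammonia bottle, the catalyst vial, the chlorine cylinder, the ether can | the north bank: the oxidiser, the solvent jar]
7. Courier goes to the north bank with the ether can.  [the south bank: the acid flask, the ammonia bottle, the catalyst vial, the chlorine cylinder | the north bank: the ether can, the oxidiser, the solvent jar]
8. Courier goes back to the south bank alone.  [the south bank: the acid flask, the ammonia bottle, the catalyst vial, the chlorine cylinder | the north bank: the ether can, the oxidiser, the solvent jar]
9. Courier goes to the north bank with the catalyst vial.  [the south bank: the acid flask, the ammonia bottle, the chlorine cylinder | the north bank: the catalyst vial, the ether can, the oxidiser, the solvent jar]
10. Courier goes back to the south bank alone.  [the south bank: the acid flask, the ammonia bottle, the chlorine cylinder | the north bank: the catalyst vial, the ether can, the oxidiser, the solvent jar]
11. Courier goes to the north bank with the chlorine cylinder.  [the south bank: the acid flask, the ammonia bottle | the north bank: the catalyst vial, the chlorine cylinder, the ether can, the oxidiser, the solvent jar]
12. Courier goes back to the south bank alone.  [the south bank: the acid flask, the ammonia bottle | the north bank: the catalyst vial, the chlorine cylinder, the ether can, the oxidiser, the solvent jar]
13. Courier goes to the north bank with the ammonia bottle.  [the south bank: the acid flask | the north bank: the ammonia bottle, the catalyst vial, the chlorine cylinder, the ether can, the oxidiser, the solvent jar]
14. Courier goes back to the south bank alone.  [the south bank: the acid flask | the north bank: the ammonia bottle, the catalyst vial, the chlorine cylinder, the ether can, the oxidiser, the solvent jar]
15. Courier goes to the north bank with the acid flask.  [the south bank: — | the north bank: the acid flask, the ammonia bottle, the catalyst vial, the chlorine cylinder, the ether can, the oxidiser, the solvent jar]

15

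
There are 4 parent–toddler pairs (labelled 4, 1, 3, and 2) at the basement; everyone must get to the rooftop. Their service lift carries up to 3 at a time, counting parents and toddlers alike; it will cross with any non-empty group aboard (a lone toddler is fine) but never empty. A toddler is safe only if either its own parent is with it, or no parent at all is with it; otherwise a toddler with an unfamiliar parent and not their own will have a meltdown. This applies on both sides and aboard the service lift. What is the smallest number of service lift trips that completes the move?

Counting alone: each trip to the rooftop takes at most 3 across and each return brings at least 1 back, so after t trips out (and t−1 returns) at most 3t − (t−1) of the 8 are across; that first reaches 8 at t = 4, so at least 7 crossings are needed.
The safety rule pushes this higher. Following every safe sequence of crossings, the most of the 8 that can be at the rooftop as the service lift arrives there on crossing 7 is 7 — never all 8.
So no plan with fewer than 9 crossings exists, and this one achieves 9:
1. parent 4 and toddler 4 cross → the rooftop.
2. parent 4 crosses ← the basement.
3. parent 1, parent 4, and toddler 1 cross → the rooftop.
4. parent 4 and toddler 4 cross ← the basement.
5. parent 2, parent 3, and parent 4 cross → the rooftop.
6. toddler 1 crosses ← the basement.
7. toddler 1 and toddler 4 cross → the rooftop.
8. toddler 4 crosses ← the basement.
9. toddler 2, toddler 3, and toddler 4 cross → the rooftop.

9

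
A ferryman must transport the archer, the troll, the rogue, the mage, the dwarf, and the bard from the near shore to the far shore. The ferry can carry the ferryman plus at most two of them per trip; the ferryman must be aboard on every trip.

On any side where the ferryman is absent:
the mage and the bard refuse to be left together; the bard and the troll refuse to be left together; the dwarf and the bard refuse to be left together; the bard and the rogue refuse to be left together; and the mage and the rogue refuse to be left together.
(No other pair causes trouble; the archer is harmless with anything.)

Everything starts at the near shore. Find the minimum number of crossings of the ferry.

9

Counting alone: the ferryman can take at most 2 across per trip to the far shore, so moving all 6 needs at least 3 loaded trips out, with a return between consecutive ones — at least 5 crossings.
The safety rule pushes this higher. Following every safe sequence of crossings, the most of the 6 that can be at the far shore as the ferry arrives there on crossings 5, 7 is 4, 5 respectively — never all 6.
So no plan with fewer than 9 crossings exists, and this one achieves 9:
1. Ferryman goes to the far shore with the bard and the rogue.  [the near shore: the archer, the dwarf, the mage, the troll | the far shore: the bard, the rogue]
2. Ferryman goes back to the near shore with the rogue.  [the near shore: the archer, the dwarf, the mage, the rogue, the troll | the far shore: the bard]
3. Ferryman goes to the far shore with the archer and the rogue.  [the near shore: the dwarf, the mage, the troll | the far shore: the archer, the bard, the rogue]
4. Ferryman goes back to the near shore with the rogue.  [the near shore: the dwarf, the mage, the rogue, the troll | the far shore: the archer, the bard]
5. Ferryman goes to the far shore with the rogue and the troll.  [the near shore: the dwarf, the mage | the far shore: the archer, the bard, the rogue, the troll]
6. Ferryman goes back to the near shore with the bard.  [the near shore: the bard, the dwarf, the mage | the far shore: the archer, the rogue, the troll]
7. Ferryman goes to the far shore with the dwarf and the mage.  [the near shore: the bard | the far shore: the archer, the dwarf, the mage, the rogue, the troll]
8. Ferryman goes back to the near shore with the rogue.  [the near shore: the bard, the rogue | the far shore: the archer, the dwarf, the mage, the troll]
9. Ferryman goes to the far shore with the bard and the rogue.  [the near shore: — | the far shore: the archer, the bard, the dwarf, the mage, the rogue, the troll]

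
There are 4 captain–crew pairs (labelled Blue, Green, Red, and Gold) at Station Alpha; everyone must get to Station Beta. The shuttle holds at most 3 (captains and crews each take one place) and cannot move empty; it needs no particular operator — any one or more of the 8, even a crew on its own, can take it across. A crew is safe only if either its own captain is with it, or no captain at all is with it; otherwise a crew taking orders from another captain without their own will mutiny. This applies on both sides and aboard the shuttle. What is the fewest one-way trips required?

Counting alone: each trip to Station Beta takes at most 3 across and each return brings at least 1 back, so after t trips out (and t−1 returns) at most 3t − (t−1) of the 8 are across; that first reaches 8 at t = 4, so at least 7 crossings are needed.
The safety rule pushes this higher. Following every safe sequence of crossings, the most of the 8 that can be at Station Beta as the shuttle arrives there on crossing 7 is 7 — never all 8.
So no plan with fewer than 9 crossings exists, and this one achieves 9:
1. captain Blue and crew Blue cross → Station Beta.
2. captain Blue crosses ← Station Alpha.
3. captain Blue, captain Green, and crew Green cross → Station Beta.
4. captain Blue and crew Blue cross ← Station Alpha.
5. captain Blue, captain Gold, and captain Red cross → Station Beta.
6. crew Green crosses ← Station Alpha.
7. crew Blue and crew Green cross → Station Beta.
8. crew Blue crosses ← Station Alpha.
9. crew Blue, crew Gold, and crew Red cross → Station Beta.

9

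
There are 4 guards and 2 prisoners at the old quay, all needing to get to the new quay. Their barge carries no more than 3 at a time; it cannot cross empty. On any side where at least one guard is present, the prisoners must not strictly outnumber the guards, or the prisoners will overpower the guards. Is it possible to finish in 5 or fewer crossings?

Yes — this plan uses 5 crossings (≤ 5):
1. 2 prisoners → the new quay.  (the old quay: 4G 0P; the new quay: 0G 2P)
2. 1 prisoner ← the old quay.  (the old quay: 4G 1P; the new quay: 0G 1P)
3. 2 guards and 1 prisoner → the new quay.  (the old quay: 2G 0P; the new quay: 2G 2P)
4. 1 prisoner ← the old quay.  (the old quay: 2G 1P; the new quay: 2G 1P)
5. 2 guards and 1 prisoner → the new quay.  (the old quay: 0G 0P; the new quay: 4G 2P)

Yes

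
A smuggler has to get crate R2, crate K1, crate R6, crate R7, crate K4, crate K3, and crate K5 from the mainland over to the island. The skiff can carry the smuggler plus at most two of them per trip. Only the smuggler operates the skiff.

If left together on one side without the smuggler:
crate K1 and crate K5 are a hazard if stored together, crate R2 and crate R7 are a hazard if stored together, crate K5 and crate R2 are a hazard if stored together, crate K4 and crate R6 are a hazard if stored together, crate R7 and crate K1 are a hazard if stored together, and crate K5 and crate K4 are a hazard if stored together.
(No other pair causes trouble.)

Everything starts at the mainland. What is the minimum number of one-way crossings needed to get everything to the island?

Whatever the first load, the items left behind include a forbidden pair without the smuggler. No opening move is safe, so no plan exists.

impossible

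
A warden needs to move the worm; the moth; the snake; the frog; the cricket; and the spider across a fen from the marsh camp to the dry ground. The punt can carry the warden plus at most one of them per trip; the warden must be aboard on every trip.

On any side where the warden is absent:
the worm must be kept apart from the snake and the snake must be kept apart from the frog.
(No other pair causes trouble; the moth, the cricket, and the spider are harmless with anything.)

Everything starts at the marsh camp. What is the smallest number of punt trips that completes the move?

Counting alone: the warden can take at most 1 across per trip to the dry ground, so moving all 6 needs at least 6 loaded trips out, with a return between consecutive ones — at least 11 crossings.
The safety rule pushes this higher. Following every safe sequence of crossings, the most of the 6 that can be at the dry ground as the punt arrives there on crossing 11 is 5 — never all 6.
So no plan with fewer than 13 crossings exists, and this one achieves 13:
1. Warden goes to the dry ground with the snake.  [the marsh camp: the cricket, the frog, the moth, the spider, the worm | the dry ground: the snake]
2. Warden goes back to the marsh camp alone.  [the marsh camp: the cricket, the frog, the moth, the spider, the worm | the dry ground: the snake]
3. Warden goes to the dry ground with the worm.  [the marsh camp: the cricket, the frog, the moth, the spider | the dry ground: the snake, the worm]
4. Warden goes back to the marsh camp with the snake.  [the marsh camp: the cricket, the frog, the moth, the snake, the spider | the dry ground: the worm]
5. Warden goes to the dry ground with the frog.  [the marsh camp: the cricket, the moth, the snake, the spider | the dry ground: the frog, the worm]
6. Warden goes back to the marsh camp alone.  [the marsh camp: the cricket, the moth, the snake, the spider | the dry ground: the frog, the worm]
7. Warden goes to the dry ground with the moth.  [the marsh camp: the cricket, the snake, the spider | the dry ground: the frog, the moth, the worm]
8. Warden goes back to the marsh camp alone.  [the marsh camp: the cricket, the snake, the spider | the dry ground: the frog, the moth, the worm]
9. Warden goes to the dry ground with the cricket.  [the marsh camp: the snake, the spider | the dry ground: the cricket, the frog, the moth, the worm]
10. Warden goes back to the marsh camp alone.  [the marsh camp: the snake, the spider | the dry ground: the cricket, the frog, the moth, the worm]
11. Warden goes to the dry ground with the spider.  [the marsh camp: the snake | the dry ground: the cricket, the frog, the moth, the spider, the worm]
12. Warden goes back to the marsh camp alone.  [the marsh camp: the snake | the dry ground: the cricket, the frog, the moth, the spider, the worm]
13. Warden goes to the dry ground with the snake.  [the marsh camp: — | the dry ground: the cricket, the frog, the moth, the snake, the spider, the worm]

13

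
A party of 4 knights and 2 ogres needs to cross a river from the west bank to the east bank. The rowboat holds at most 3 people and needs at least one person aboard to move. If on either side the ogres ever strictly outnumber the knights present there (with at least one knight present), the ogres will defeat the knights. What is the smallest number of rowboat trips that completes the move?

Counting alone: each trip to the east bank takes at most 3 across and each return brings at least 1 back, so after t trips out (and t−1 returns) at most 3t − (t−1) of the 6 are across; that first reaches 6 at t = 3, so at least 5 crossings are needed.
The plan below uses exactly 5 crossings, so it is optimal:
1. 2 ogres → the east bank.  (the west bank: 4K 0O; the east bank: 0K 2O)
2. 1 ogre ← the west bank.  (the west bank: 4K 1O; the east bank: 0K 1O)
3. 2 knights and 1 ogre → the east bank.  (the west bank: 2K 0O; the east bank: 2K 2O)
4. 1 ogre ← the west bank.  (the west bank: 2K 1O; the east bank: 2K 1O)
5. 2 knights and 1 ogre → the east bank.  (the west bank: 0K 0O; the east bank: 4K 2O)

5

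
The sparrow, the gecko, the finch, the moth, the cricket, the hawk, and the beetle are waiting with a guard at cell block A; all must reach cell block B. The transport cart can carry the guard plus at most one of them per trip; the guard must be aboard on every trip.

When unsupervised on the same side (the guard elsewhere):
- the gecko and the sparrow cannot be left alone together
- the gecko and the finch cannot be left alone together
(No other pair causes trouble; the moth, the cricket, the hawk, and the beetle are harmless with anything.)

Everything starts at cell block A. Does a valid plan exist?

1. Guard goes to cell block B with the gecko.  [cell block A: the beetle, the cricket, the finch, the hawk, the moth, the sparrow | cell block B: the gecko]
2. Guard goes back to cell block A alone.  [cell block A: the beetle, the cricket, the finch, the hawk, the moth, the sparrow | cell block B: the gecko]
3. Guard goes to cell block B with the sparrow.  [cell block A: the beetle, the cricket, the finch, the hawk, the moth | cell block B: the gecko, the sparrow]
4. Guard goes back to cell block A with the gecko.  [cell block A: the beetle, the cricket, the finch, the gecko, the hawk, the moth | cell block B: the sparrow]
5. Guard goes to cell block B with the finch.  [cell block A: the beetle, the cricket, the gecko, the hawk, the moth | cell block B: the finch, the sparrow]
6. Guard goes back to cell block A alone.  [cell block A: the beetle, the cricket, the gecko, the hawk, the moth | cell block B: the finch, the sparrow]
7. Guard goes to cell block B with the moth.  [cell block A: the beetle, the cricket, the gecko, the hawk | cell block B: the finch, the moth, the sparrow]
8. Guard goes back to cell block A alone.  [cell block A: the beetle, the cricket, the gecko, the hawk | cell block B: the finch, the moth, the sparrow]
9. Guard goes to cell block B with the cricket.  [cell block A: the beetle, the gecko, the hawk | cell block B: the cricket, the finch, the moth, the sparrow]
10. Guard goes back to cell block A alone.  [cell block A: the beetle, the gecko, the hawk | cell block B: the cricket, the finch, the moth, the sparrow]
11. Guard goes to cell block B with the hawk.  [cell block A: the beetle, the gecko | cell block B: the cricket, the finch, the hawk, the moth, the sparrow]
12. Guard goes back to cell block A alone.  [cell block A: the beetle, the gecko | cell block B: the cricket, the finch, the hawk, the moth, the sparrow]
13. Guard goes to cell block B with the beetle.  [cell block A: the gecko | cell block B: the beetle, the cricket, the finch, the hawk, the moth, the sparrow]
14. Guard goes back to cell block A alone.  [cell block A: the gecko | cell block B: the beetle, the cricket, the finch, the hawk, the moth, the sparrow]
15. Guard goes to cell block B with the gecko.  [cell block A: — | cell block B: the beetle, the cricket, the finch, the gecko, the hawk, the moth, the sparrow]

Yes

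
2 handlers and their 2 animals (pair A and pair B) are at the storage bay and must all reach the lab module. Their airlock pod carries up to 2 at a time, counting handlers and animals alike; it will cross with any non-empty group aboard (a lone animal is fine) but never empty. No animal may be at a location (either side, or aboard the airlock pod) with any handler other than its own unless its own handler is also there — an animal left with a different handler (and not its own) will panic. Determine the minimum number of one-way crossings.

5

Counting alone: each trip to the lab module takes at most 2 across and each return brings at least 1 back, so after t trips out (and t−1 returns) at most 2t − (t−1) of the 4 are across; that first reaches 4 at t = 3, so at least 5 crossings are needed.
The plan below uses exactly 5 crossings, so it is optimal:
1. animal A and handler A cross → the lab module.
2. handler A crosses ← the storage bay.
3. handler A and handler B cross → the lab module.
4. handler B crosses ← the storage bay.
5. animal B and handler B cross → the lab module.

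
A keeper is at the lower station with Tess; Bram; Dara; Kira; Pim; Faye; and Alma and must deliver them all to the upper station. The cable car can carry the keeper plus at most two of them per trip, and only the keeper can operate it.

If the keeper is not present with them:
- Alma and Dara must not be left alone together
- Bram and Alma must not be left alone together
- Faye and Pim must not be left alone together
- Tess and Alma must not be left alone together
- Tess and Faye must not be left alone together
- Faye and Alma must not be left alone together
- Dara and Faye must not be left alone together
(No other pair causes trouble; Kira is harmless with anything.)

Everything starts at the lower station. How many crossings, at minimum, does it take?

11

Counting alone: the keeper can take at most 2 across per trip to the upper station, so moving all 7 needs at least 4 loaded trips out, with a return between consecutive ones — at least 7 crossings.
The safety rule pushes this higher. Following every safe sequence of crossings, the most of the 7 that can be at the upper station as the cable car arrives there on crossings 7, 9 is 5, 6 respectively — never all 7.
So no plan with fewer than 11 crossings exists, and this one achieves 11:
1. Keeper goes to the upper station with Alma and Faye.
2. Keeper goes back to the lower station with Faye.
3. Keeper goes to the upper station with Bram and Faye.
4. Keeper goes back to the lower station with Alma.
5. Keeper goes to the upper station with Dara and Tess.
6. Keeper goes back to the lower station with Faye.
7. Keeper goes to the upper station with Faye and Kira.
8. Keeper goes back to the lower station with Faye.
9. Keeper goes to the upper station with Faye and Pim.
10. Keeper goes back to the lower station with Faye.
11. Keeper goes to the upper station with Alma and Faye.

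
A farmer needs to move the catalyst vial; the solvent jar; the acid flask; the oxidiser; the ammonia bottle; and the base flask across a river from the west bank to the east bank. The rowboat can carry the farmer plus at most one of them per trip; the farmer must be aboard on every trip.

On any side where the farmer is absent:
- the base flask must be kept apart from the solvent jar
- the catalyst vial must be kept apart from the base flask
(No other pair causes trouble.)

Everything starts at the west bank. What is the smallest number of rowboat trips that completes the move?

Counting alone: the farmer can take at most 1 across per trip to the east bank, so moving all 6 needs at least 6 loaded trips out, with a return between consecutive ones — at least 11 crossings.
The safety rule pushes this higher. Following every safe sequence of crossings, the most of the 6 that can be at the east bank as the rowboat arrives there on crossing 11 is 5 — never all 6.
So no plan with fewer than 13 crossings exists, and this one achieves 13:
1. Farmer goes to the east bank with the base flask.
2. Farmer goes back to the west bank alone.
3. Farmer goes to the east bank with the catalyst vial.
4. Farmer goes back to the west bank with the base flask.
5. Farmer goes to the east bank with the solvent jar.
6. Farmer goes back to the west bank alone.
7. Farmer goes to the east bank with the acid flask.
8. Farmer goes back to the west bank alone.
9. Farmer goes to the east bank with the oxidiser.
10. Farmer goes back to the west bank alone.
11. Farmer goes to the east bank with the ammonia bottle.
12. Farmer goes back to the west bank alone.
13. Farmer goes to the east bank with the base flask.

13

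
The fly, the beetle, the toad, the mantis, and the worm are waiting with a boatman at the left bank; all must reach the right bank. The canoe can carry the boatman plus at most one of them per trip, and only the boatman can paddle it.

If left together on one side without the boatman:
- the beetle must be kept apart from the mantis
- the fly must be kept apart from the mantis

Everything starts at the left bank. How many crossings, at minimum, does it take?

11

Counting alone: the boatman can take at most 1 across per trip to the right bank, so moving all 5 needs at least 5 loaded trips out, with a return between consecutive ones — at least 9 crossings.
The safety rule pushes this higher. Following every safe sequence of crossings, the most of the 5 that can be at the right bank as the canoe arrives there on crossing 9 is 4 — never all 5.
So no plan with fewer than 11 crossings exists, and this one achieves 11:
1. Boatman goes to the right bank with the mantis.
2. Boatman goes back to the left bank alone.
3. Boatman goes to the right bank with the fly.
4. Boatman goes back to the left bank with the mantis.
5. Boatman goes to the right bank with the beetle.
6. Boatman goes back to the left bank alone.
7. Boatman goes to the right bank with the toad.
8. Boatman goes back to the left bank alone.
9. Boatman goes to the right bank with the worm.
10. Boatman goes back to the left bank alone.
11. Boatman goes to the right bank with the mantis.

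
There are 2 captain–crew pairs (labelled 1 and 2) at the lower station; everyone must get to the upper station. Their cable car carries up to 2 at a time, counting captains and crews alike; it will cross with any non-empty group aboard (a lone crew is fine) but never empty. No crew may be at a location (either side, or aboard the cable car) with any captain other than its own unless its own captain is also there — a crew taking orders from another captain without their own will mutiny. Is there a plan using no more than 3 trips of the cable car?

No

Counting alone: each trip to the upper station takes at most 2 across and each return brings at least 1 back, so after t trips out (and t−1 returns) at most 2t − (t−1) of the 4 are across; that first reaches 4 at t = 3, so at least 5 crossings are needed.
Since 3 < 5, 3 crossings cannot be enough. (The shortest complete plan in fact takes 5:)
1. captain 1 and crew 1 cross → the upper station.
2. captain 1 crosses ← the lower station.
3. captain 1 and captain 2 cross → the upper station.
4. captain 2 crosses ← the lower station.
5. captain 2 and crew 2 cross → the upper station.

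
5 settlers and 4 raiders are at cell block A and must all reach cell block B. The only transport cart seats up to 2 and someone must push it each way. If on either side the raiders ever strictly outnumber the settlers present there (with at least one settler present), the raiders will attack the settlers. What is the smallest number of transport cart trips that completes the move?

15

Counting alone: each trip to cell block B takes at most 2 across and each return brings at least 1 back, so after t trips out (and t−1 returns) at most 2t − (t−1) of the 9 are across; that first reaches 9 at t = 8, so at least 15 crossings are needed.
The plan below uses exactly 15 crossings, so it is optimal:
1. 2 raiders → cell block B.  (cell block A: 5S 2R; cell block B: 0S 2R)
2. 1 raider ← cell block A.  (cell block A: 5S 3R; cell block B: 0S 1R)
3. 2 raiders → cell block B.  (cell block A: 5S 1R; cell block B: 0S 3R)
4. 1 raider ← cell block A.  (cell block A: 5S 2R; cell block B: 0S 2R)
5. 2 settlers → cell block B.  (cell block A: 3S 2R; cell block B: 2S 2R)
6. 1 raider ← cell block A.  (cell block A: 3S 3R; cell block B: 2S 1R)
7. 1 settler and 1 raider → cell block B.  (cell block A: 2S 2R; cell block B: 3S 2R)
8. 1 settler ← cell block A.  (cell block A: 3S 2R; cell block B: 2S 2R)
9. 1 settler and 1 raider → cell block B.  (cell block A: 2S 1R; cell block B: 3S 3R)
10. 1 raider ← cell block A.  (cell block A: 2S 2R; cell block B: 3S 2R)
11. 1 settler and 1 raider → cell block B.  (cell block A: 1S 1R; cell block B: 4S 3R)
12. 1 settler ← cell block A.  (cell block A: 2S 1R; cell block B: 3S 3R)
13. 1 settler and 1 raider → cell block B.  (cell block A: 1S 0R; cell block B: 4S 4R)
14. 1 raider ← cell block A.  (cell block A: 1S 1R; cell block B: 4S 3R)
15. 1 settler and 1 raider → cell block B.  (cell block A: 0S 0R; cell block B: 5S 4R)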